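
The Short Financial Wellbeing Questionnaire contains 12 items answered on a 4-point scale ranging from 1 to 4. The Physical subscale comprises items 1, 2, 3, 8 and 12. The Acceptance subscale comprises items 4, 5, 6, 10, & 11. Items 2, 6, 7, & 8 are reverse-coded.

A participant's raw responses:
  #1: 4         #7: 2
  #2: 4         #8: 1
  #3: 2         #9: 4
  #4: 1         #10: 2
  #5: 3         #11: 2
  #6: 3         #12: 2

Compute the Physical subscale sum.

13

Physical items: 1, 2, 3, 8, 12.
Of these, items 2 and 8 are reverse-coded; reverse-coded value = 5 − response.
  item 1: 4
  item 2: 5 − 4 = 1
  item 3: 2
  item 8: 5 − 1 = 4
  item 12: 2
Sum = 4 + 1 + 2 + 4 + 2 = 13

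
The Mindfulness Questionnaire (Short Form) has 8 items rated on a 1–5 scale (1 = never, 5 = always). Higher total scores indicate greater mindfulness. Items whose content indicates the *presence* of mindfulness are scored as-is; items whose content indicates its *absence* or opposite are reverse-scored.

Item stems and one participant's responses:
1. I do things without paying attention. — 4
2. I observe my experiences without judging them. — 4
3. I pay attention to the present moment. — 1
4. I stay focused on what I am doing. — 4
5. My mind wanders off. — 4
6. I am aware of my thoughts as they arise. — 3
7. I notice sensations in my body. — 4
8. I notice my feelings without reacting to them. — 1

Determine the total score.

21

Items 1, 5 describe the absence/opposite of mindfulness → reverse-score.
reversed = (1+5) − raw = 6 − raw.
  item 1: 6 − 4 = 2
  item 2: 4
  item 3: 1
  item 4: 4
  item 5: 6 − 4 = 2
  item 6: 3
  item 7: 4
  item 8: 1
Total = 2 + 4 + 1 + 4 + 2 + 3 + 4 + 1 = 21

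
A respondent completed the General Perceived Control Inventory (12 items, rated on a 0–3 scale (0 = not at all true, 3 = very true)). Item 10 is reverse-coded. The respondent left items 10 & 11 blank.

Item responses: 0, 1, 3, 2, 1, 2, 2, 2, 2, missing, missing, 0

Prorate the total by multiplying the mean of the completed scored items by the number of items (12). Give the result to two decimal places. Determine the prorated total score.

Reverse-coded (reversed = (0+3) − raw = 3 − raw):
Completed scored items (10 of 12): 0, 1, 3, 2, 1, 2, 2, 2, 2, 0; sum = 15.
Person mean = 15 / 10 ≈ 1.5000
Prorated total = (15 / 10) × 12 = 18.00 (to 2 dp)

18.00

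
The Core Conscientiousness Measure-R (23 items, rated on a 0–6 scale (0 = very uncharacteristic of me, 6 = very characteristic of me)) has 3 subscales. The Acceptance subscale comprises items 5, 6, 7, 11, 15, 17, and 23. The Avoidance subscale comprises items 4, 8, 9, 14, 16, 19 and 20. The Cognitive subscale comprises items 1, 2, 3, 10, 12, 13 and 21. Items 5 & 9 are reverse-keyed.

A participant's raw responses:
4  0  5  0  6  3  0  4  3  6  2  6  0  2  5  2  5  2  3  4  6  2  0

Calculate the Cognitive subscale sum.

27

Cognitive items: 1, 2, 3, 10, 12, 13, 21.
  item 1: 4
  item 2: 0
  item 3: 5
  item 10: 6
  item 12: 6
  item 13: 0
  item 21: 6
Sum = 4 + 0 + 5 + 6 + 6 + 0 + 6 = 27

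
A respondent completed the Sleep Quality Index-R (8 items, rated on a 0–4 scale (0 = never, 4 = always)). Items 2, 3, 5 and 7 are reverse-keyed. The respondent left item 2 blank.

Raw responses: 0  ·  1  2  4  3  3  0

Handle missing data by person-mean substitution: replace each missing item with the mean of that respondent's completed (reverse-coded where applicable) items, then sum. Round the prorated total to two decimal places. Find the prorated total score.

10.29

Reverse-coded (reversed = (0+4) − raw = 4 − raw):
  item 3: 4 − 1 = 3
  item 5: 4 − 4 = 0
  item 7: 4 − 3 = 1
Completed scored items (7 of 8): 0, 3, 2, 0, 3, 1, 0; sum = 9.
Person mean = 9 / 7 ≈ 1.2857
Prorated total = (9 / 7) × 8 = 10.29 (to 2 dp)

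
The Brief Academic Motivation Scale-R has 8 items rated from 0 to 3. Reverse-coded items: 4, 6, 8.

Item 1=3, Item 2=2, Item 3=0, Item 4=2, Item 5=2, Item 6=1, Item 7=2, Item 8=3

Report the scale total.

Apply reverse scoring (reverse-coded value = 3 − response):
  item 4: 3 − 2 = 1
  item 6: 3 − 1 = 2
  item 8: 3 − 3 = 0
Scored responses: 3, 2, 0, 1, 2, 2, 2, 0
Total = 3 + 2 + 0 + 1 + 2 + 2 + 2 + 0 = 12

12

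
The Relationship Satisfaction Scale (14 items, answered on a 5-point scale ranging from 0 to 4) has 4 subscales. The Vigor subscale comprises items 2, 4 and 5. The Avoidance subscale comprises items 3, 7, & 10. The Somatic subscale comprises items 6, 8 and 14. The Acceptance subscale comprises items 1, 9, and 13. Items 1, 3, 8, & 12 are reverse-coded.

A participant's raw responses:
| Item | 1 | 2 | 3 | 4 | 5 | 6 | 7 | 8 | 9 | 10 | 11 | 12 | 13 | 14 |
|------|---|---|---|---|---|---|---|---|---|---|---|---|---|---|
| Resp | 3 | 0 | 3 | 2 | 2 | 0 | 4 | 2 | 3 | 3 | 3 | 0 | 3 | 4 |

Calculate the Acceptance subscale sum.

Acceptance items: 1, 9, 13.
Of these, item 1 is reverse-coded; reverse-coded value = 4 − response.
  item 1: 4 − 3 = 1
  item 9: 3
  item 13: 3
Sum = 1 + 3 + 3 = 7

7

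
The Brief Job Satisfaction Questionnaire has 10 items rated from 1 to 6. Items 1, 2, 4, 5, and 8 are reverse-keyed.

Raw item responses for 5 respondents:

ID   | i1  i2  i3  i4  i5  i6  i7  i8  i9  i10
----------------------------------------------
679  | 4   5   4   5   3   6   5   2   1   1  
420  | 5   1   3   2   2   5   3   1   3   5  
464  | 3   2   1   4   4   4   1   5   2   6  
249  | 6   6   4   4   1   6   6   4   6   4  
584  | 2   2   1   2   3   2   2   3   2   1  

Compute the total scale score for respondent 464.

31

Respondent 464 raw: 3, 2, 1, 4, 4, 4, 1, 5, 2, 6.
Reverse-coded (on a 1–6 scale, reversed = 7 − raw):
  item 1: 7 − 3 = 4
  item 2: 7 − 2 = 5
  item 3: 1
  item 4: 7 − 4 = 3
  item 5: 7 − 4 = 3
  item 6: 4
  item 7: 1
  item 8: 7 − 5 = 2
  item 9: 2
  item 10: 6
Sum = 4 + 5 + 1 + 3 + 3 + 4 + 1 + 2 + 2 + 6 = 31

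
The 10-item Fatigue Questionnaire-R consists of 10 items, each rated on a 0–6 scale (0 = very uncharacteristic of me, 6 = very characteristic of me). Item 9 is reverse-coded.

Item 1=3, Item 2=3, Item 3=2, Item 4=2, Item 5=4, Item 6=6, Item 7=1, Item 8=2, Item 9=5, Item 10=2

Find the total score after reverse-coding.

26

Apply reverse scoring (on a 0–6 scale, reversed = 6 − raw):
  item 9: 6 − 5 = 1
Scored items: 3, 3, 2, 2, 4, 6, 1, 2, 1, 2
Total = 3 + 3 + 2 + 2 + 4 + 6 + 1 + 2 + 1 + 2 = 26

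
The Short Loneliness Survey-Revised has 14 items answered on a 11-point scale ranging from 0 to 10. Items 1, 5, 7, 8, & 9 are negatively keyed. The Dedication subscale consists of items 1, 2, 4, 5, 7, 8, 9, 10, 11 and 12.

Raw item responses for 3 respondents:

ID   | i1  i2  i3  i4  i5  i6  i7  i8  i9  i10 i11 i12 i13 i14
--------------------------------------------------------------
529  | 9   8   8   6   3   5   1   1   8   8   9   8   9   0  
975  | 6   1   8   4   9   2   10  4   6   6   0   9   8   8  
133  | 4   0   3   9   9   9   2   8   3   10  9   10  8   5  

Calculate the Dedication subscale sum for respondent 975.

Respondent 975 raw: 6, 1, 8, 4, 9, 2, 10, 4, 6, 6, 0, 9, 8, 8.
Dedication items: 1, 2, 4, 5, 7, 8, 9, 10, 11, 12.
Reverse-coded (reversed = (0+10) − raw = 10 − raw):
  item 1: 10 − 6 = 4
  item 2: 1
  item 4: 4
  item 5: 10 − 9 = 1
  item 7: 10 − 10 = 0
  item 8: 10 − 4 = 6
  item 9: 10 − 6 = 4
  item 10: 6
  item 11: 0
  item 12: 9
Sum = 4 + 1 + 4 + 1 + 0 + 6 + 4 + 6 + 0 + 9 = 35

35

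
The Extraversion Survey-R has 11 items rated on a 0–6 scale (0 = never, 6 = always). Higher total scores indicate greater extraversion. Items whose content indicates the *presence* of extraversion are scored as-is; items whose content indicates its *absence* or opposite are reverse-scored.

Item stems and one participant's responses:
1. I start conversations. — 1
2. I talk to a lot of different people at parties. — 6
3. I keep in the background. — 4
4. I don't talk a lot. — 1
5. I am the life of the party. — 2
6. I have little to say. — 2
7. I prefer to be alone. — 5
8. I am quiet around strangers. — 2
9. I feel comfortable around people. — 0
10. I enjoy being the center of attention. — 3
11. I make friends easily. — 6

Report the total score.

Items 3, 4, 6, 7, 8 describe the absence/opposite of extraversion → reverse-score.
reversed = (0+6) − raw = 6 − raw.
  item 1: 1
  item 2: 6
  item 3: 6 − 4 = 2
  item 4: 6 − 1 = 5
  item 5: 2
  item 6: 6 − 2 = 4
  item 7: 6 − 5 = 1
  item 8: 6 − 2 = 4
  item 9: 0
  item 10: 3
  item 11: 6
Total = 1 + 6 + 2 + 5 + 2 + 4 + 1 + 4 + 0 + 3 + 6 = 34

34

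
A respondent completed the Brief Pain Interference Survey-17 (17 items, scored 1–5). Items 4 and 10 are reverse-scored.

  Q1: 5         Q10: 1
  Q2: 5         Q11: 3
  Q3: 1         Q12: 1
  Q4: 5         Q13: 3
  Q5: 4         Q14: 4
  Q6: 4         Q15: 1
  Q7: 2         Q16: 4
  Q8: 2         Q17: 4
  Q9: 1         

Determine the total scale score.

50

Raw sum = 50. Reverse-scored items: 4, 10; their raw sum = 6.
Each reversal replaces raw with 6 − raw, changing the total by 6 − 2·raw per item.
Total = 50 + 2·6 − 2·6 = 50 + 12 − 12 = 50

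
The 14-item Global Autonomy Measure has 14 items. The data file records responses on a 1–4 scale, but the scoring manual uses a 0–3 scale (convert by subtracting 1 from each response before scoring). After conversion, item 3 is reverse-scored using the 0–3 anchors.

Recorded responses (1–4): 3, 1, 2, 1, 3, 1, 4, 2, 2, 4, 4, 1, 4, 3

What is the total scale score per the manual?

22

Convert to 0–3: 2, 0, 1, 0, 2, 0, 3, 1, 1, 3, 3, 0, 3, 2
Reverse-coded (on a 0–3 scale, reversed = 3 − raw):
  item 3: 3 − 1 = 2
Scored: 2, 0, 2, 0, 2, 0, 3, 1, 1, 3, 3, 0, 3, 2
Total = 22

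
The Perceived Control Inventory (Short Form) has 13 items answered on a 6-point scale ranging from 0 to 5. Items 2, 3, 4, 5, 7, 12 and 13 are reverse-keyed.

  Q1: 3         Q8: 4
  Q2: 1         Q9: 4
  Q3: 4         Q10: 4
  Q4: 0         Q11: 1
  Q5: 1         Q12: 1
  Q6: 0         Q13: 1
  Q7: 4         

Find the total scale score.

Reversing items 2, 3, 4, 5, 7, 12 and 13 with 5 − raw:
Total = 3 + (5−1) + (5−4) + (5−0) + (5−1) + 0 + (5−4) + 4 + 4 + 4 + 1 + (5−1) + (5−1)
      = 3 + 4 + 1 + 5 + 4 + 0 + 1 + 4 + 4 + 4 + 1 + 4 + 4 = 39

39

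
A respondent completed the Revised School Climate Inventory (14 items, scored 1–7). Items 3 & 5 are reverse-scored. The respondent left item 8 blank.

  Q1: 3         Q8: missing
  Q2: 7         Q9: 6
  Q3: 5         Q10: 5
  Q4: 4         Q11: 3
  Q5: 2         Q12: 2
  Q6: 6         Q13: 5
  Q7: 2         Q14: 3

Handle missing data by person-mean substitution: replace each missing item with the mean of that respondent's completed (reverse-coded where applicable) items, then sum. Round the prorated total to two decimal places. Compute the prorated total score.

Reverse-coded (reverse-coded value = 8 − response):
  item 3: 8 − 5 = 3
  item 5: 8 − 2 = 6
Completed scored items (13 of 14): 3, 7, 3, 4, 6, 6, 2, 6, 5, 3, 2, 5, 3; sum = 55.
Person mean = 55 / 13 ≈ 4.2308
Prorated total = (55 / 13) × 14 = 59.23 (to 2 dp)

59.23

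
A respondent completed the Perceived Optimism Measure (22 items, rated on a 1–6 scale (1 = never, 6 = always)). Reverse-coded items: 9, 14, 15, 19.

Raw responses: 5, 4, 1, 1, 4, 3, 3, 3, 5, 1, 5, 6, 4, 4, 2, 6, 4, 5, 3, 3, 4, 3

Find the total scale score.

79

Reverse-coded items use 7 − raw:
  item 9: 7 − 5 = 2
  item 14: 7 − 4 = 3
  item 15: 7 − 2 = 5
  item 19: 7 − 3 = 4
Scored items: 5, 4, 1, 1, 4, 3, 3, 3, 2, 1, 5, 6, 4, 3, 5, 6, 4, 5, 4, 3, 4, 3
Total = 5 + 4 + 1 + 1 + 4 + 3 + 3 + 3 + 2 + 1 + 5 + 6 + 4 + 3 + 5 + 6 + 4 + 5 + 4 + 3 + 4 + 3 = 79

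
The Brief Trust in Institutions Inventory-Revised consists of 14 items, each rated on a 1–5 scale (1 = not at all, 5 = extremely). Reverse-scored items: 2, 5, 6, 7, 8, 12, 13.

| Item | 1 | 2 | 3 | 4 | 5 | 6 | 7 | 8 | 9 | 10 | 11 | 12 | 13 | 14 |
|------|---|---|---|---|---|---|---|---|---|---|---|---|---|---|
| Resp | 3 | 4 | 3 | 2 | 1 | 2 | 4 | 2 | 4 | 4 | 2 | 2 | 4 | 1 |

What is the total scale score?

Reverse-coded items (on a 1–5 scale, reversed = 6 − raw):
  item 2: 6 − 4 = 2
  item 5: 6 − 1 = 5
  item 6: 6 − 2 = 4
  item 7: 6 − 4 = 2
  item 8: 6 − 2 = 4
  item 12: 6 − 2 = 4
  item 13: 6 − 4 = 2
After reverse-coding: 3, 2, 3, 2, 5, 4, 2, 4, 4, 4, 2, 4, 2, 1
Total = 3 + 2 + 3 + 2 + 5 + 4 + 2 + 4 + 4 + 4 + 2 + 4 + 2 + 1 = 42

42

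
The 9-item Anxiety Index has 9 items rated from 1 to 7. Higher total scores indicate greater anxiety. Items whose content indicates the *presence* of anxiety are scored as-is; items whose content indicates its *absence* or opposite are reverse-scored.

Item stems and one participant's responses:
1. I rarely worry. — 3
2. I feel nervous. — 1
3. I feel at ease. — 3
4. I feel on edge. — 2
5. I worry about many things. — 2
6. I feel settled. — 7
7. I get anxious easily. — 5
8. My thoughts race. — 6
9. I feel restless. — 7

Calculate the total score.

Items 1, 3, 6 describe the absence/opposite of anxiety → reverse-score.
reverse-coded value = 8 − response.
  item 1: 8 − 3 = 5
  item 2: 1
  item 3: 8 − 3 = 5
  item 4: 2
  item 5: 2
  item 6: 8 − 7 = 1
  item 7: 5
  item 8: 6
  item 9: 7
Total = 5 + 1 + 5 + 2 + 2 + 1 + 5 + 6 + 7 = 34

34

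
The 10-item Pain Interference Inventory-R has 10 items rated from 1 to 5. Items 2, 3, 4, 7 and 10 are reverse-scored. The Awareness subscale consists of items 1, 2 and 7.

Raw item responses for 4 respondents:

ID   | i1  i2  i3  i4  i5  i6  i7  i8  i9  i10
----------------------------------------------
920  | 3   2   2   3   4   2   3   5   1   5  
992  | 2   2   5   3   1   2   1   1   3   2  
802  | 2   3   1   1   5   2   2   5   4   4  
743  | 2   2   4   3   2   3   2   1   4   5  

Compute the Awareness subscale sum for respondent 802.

9

Respondent 802 raw: 2, 3, 1, 1, 5, 2, 2, 5, 4, 4.
Awareness items: 1, 2, 7.
Reverse-coded (reversed = (1+5) − raw = 6 − raw):
  item 1: 2
  item 2: 6 − 3 = 3
  item 7: 6 − 2 = 4
Sum = 2 + 3 + 4 = 9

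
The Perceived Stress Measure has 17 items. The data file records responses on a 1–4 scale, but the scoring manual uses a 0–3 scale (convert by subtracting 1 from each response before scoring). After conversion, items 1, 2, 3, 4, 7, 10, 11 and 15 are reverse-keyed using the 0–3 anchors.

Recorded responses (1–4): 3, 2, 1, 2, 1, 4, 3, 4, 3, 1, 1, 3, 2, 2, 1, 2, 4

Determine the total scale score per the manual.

Convert to 0–3: 2, 1, 0, 1, 0, 3, 2, 3, 2, 0, 0, 2, 1, 1, 0, 1, 3
Reverse-coded (reverse-coded value = 3 − response):
  item 1: 3 − 2 = 1
  item 2: 3 − 1 = 2
  item 3: 3 − 0 = 3
  item 4: 3 − 1 = 2
  item 7: 3 − 2 = 1
  item 10: 3 − 0 = 3
  item 11: 3 − 0 = 3
  item 15: 3 − 0 = 3
Scored: 1, 2, 3, 2, 0, 3, 1, 3, 2, 3, 3, 2, 1, 1, 3, 1, 3
Total = 34

34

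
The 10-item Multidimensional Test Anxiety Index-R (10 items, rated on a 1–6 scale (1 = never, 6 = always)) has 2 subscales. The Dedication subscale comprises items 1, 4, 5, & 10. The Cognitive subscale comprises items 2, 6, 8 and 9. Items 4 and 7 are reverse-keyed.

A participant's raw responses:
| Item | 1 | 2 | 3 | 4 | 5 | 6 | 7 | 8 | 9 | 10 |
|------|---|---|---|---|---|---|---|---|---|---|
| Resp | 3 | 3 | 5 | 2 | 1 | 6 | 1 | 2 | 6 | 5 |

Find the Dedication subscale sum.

14

Dedication items: 1, 4, 5, 10.
Of these, item 4 is reverse-keyed; reversed = (1+6) − raw = 7 − raw.
  item 1: 3
  item 4: 7 − 2 = 5
  item 5: 1
  item 10: 5
Sum = 3 + 5 + 1 + 5 = 14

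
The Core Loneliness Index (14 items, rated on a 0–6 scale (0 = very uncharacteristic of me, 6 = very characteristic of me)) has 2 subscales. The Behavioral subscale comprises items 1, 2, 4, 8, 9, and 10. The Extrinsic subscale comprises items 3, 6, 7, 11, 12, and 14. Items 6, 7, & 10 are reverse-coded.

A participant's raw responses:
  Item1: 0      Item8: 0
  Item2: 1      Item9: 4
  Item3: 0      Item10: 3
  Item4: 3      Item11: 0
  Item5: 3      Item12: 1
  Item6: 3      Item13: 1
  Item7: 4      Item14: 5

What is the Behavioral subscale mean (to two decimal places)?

Behavioral items: 1, 2, 4, 8, 9, 10.
Of these, item 10 is reverse-coded; on a 0–6 scale, reversed = 6 − raw.
  item 1: 0
  item 2: 1
  item 4: 3
  item 8: 0
  item 9: 4
  item 10: 6 − 3 = 3
Sum = 0 + 1 + 3 + 0 + 4 + 3 = 11
Mean = 11 / 6 = 1.83

1.83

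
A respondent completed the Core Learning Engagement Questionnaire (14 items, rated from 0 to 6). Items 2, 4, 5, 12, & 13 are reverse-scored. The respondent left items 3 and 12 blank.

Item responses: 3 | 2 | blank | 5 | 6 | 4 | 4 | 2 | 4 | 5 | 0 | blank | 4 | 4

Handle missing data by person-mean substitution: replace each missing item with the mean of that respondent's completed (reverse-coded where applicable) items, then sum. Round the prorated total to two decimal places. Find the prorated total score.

Reverse-coded (reversed = (0+6) − raw = 6 − raw):
  item 2: 6 − 2 = 4
  item 4: 6 − 5 = 1
  item 5: 6 − 6 = 0
  item 13: 6 − 4 = 2
Completed scored items (12 of 14): 3, 4, 1, 0, 4, 4, 2, 4, 5, 0, 2, 4; sum = 33.
Person mean = 33 / 12 ≈ 2.7500
Prorated total = (33 / 12) × 14 = 38.50 (to 2 dp)

38.50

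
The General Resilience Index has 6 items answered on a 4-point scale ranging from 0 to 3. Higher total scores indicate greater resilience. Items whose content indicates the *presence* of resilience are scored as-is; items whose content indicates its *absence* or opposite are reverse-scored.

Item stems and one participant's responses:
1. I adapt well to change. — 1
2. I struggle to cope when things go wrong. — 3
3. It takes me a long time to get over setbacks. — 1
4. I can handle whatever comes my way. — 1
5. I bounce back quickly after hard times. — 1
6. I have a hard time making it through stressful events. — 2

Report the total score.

6

Items 2, 3, 6 describe the absence/opposite of resilience → reverse-score.
reverse-coded value = 3 − response.
  item 1: 1
  item 2: 3 − 3 = 0
  item 3: 3 − 1 = 2
  item 4: 1
  item 5: 1
  item 6: 3 − 2 = 1
Total = 1 + 0 + 2 + 1 + 1 + 1 = 6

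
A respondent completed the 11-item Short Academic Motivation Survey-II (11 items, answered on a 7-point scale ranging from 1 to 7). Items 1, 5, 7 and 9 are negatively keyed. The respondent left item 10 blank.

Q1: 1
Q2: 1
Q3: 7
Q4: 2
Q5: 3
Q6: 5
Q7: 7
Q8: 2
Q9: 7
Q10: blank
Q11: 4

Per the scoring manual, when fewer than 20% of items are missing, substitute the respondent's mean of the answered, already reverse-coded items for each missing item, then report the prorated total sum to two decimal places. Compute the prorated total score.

38.50

Reverse-coded (reversed = (1+7) − raw = 8 − raw):
  item 1: 8 − 1 = 7
  item 5: 8 − 3 = 5
  item 7: 8 − 7 = 1
  item 9: 8 − 7 = 1
Completed scored items (10 of 11): 7, 1, 7, 2, 5, 5, 1, 2, 1, 4; sum = 35.
Person mean = 35 / 10 ≈ 3.5000
Prorated total = (35 / 10) × 11 = 38.50 (to 2 dp)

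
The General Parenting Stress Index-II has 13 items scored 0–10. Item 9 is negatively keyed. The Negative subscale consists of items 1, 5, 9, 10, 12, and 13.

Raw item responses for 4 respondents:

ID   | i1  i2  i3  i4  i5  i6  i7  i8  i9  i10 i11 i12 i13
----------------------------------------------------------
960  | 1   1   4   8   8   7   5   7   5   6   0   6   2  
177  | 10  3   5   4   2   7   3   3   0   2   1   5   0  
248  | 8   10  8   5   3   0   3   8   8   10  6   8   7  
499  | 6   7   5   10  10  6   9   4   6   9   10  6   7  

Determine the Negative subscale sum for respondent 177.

Respondent 177 raw: 10, 3, 5, 4, 2, 7, 3, 3, 0, 2, 1, 5, 0.
Negative items: 1, 5, 9, 10, 12, 13.
Reverse-coded (on a 0–10 scale, reversed = 10 − raw):
  item 1: 10
  item 5: 2
  item 9: 10 − 0 = 10
  item 10: 2
  item 12: 5
  item 13: 0
Sum = 10 + 2 + 10 + 2 + 5 + 0 = 29

29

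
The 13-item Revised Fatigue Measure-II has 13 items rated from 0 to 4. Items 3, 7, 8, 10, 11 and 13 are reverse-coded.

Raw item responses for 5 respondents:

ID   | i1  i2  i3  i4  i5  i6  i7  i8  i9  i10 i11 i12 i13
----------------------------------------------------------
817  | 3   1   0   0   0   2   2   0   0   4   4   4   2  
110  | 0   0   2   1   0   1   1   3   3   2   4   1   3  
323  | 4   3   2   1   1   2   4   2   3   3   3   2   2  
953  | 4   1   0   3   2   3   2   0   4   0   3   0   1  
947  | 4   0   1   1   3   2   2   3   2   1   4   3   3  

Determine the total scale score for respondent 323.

24

Respondent 323 raw: 4, 3, 2, 1, 1, 2, 4, 2, 3, 3, 3, 2, 2.
Reverse-coded (reversed = (0+4) − raw = 4 − raw):
  item 1: 4
  item 2: 3
  item 3: 4 − 2 = 2
  item 4: 1
  item 5: 1
  item 6: 2
  item 7: 4 − 4 = 0
  item 8: 4 − 2 = 2
  item 9: 3
  item 10: 4 − 3 = 1
  item 11: 4 − 3 = 1
  item 12: 2
  item 13: 4 − 2 = 2
Sum = 4 + 3 + 2 + 1 + 1 + 2 + 0 + 2 + 3 + 1 + 1 + 2 + 2 = 24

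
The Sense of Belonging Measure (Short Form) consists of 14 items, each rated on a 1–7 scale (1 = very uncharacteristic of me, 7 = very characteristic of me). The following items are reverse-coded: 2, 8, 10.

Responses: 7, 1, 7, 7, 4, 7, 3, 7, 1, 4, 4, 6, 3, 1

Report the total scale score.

62

Raw sum = 62. Reverse-coded items: 2, 8, 10; their raw sum = 12.
Each reversal replaces raw with 8 − raw, changing the total by 8 − 2·raw per item.
Total = 62 + 3·8 − 2·12 = 62 + 24 − 24 = 62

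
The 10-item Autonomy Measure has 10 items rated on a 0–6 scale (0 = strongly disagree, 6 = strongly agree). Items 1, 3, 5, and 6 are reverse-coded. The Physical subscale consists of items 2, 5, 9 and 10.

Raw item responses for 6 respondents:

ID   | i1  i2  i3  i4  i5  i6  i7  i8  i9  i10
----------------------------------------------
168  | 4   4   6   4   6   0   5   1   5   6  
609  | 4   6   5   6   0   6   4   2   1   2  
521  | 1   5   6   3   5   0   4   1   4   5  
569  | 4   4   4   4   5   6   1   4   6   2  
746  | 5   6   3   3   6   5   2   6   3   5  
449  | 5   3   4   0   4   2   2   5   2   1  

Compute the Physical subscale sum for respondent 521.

15

Respondent 521 raw: 1, 5, 6, 3, 5, 0, 4, 1, 4, 5.
Physical items: 2, 5, 9, 10.
Reverse-coded (on a 0–6 scale, reversed = 6 − raw):
  item 2: 5
  item 5: 6 − 5 = 1
  item 9: 4
  item 10: 5
Sum = 5 + 1 + 4 + 5 = 15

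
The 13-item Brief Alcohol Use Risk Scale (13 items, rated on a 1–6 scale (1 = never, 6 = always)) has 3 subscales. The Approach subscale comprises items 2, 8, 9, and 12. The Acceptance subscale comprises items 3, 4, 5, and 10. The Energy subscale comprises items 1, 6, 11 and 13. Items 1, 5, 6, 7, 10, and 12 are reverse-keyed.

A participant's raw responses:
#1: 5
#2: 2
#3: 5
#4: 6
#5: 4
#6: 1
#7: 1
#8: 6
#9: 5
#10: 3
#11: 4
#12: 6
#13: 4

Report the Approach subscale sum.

14

Approach items: 2, 8, 9, 12.
Of these, item 12 is reverse-keyed; on a 1–6 scale, reversed = 7 − raw.
  item 2: 2
  item 8: 6
  item 9: 5
  item 12: 7 − 6 = 1
Sum = 2 + 6 + 5 + 1 = 14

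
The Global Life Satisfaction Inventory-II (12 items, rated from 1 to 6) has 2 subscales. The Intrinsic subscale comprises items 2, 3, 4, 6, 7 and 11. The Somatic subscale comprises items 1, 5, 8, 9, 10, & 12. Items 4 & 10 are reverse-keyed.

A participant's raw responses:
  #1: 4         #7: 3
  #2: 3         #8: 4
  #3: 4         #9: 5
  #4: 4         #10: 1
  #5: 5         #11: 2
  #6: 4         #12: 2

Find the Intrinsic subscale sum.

19

Intrinsic items: 2, 3, 4, 6, 7, 11.
Of these, item 4 is reverse-keyed; on a 1–6 scale, reversed = 7 − raw.
  item 2: 3
  item 3: 4
  item 4: 7 − 4 = 3
  item 6: 4
  item 7: 3
  item 11: 2
Sum = 3 + 4 + 3 + 4 + 3 + 2 = 19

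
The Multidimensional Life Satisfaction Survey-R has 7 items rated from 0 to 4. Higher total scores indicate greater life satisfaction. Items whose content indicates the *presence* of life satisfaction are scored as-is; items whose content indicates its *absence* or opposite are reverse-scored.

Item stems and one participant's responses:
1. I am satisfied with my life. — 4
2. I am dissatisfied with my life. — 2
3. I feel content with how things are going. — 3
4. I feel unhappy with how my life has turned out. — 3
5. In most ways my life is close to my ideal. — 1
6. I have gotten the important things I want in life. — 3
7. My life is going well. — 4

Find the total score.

18

Items 2, 4 describe the absence/opposite of life satisfaction → reverse-score.
reverse-coded value = 4 − response.
  item 1: 4
  item 2: 4 − 2 = 2
  item 3: 3
  item 4: 4 − 3 = 1
  item 5: 1
  item 6: 3
  item 7: 4
Total = 4 + 2 + 3 + 1 + 1 + 3 + 4 = 18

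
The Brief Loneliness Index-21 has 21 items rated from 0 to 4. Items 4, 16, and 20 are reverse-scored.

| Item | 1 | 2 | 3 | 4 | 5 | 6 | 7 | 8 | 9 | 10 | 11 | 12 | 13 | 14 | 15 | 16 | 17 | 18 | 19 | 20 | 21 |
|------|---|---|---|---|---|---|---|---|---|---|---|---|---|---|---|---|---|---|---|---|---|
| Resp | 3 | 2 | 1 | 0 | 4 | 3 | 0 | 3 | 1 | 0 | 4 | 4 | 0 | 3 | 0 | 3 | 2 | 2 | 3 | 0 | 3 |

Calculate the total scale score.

Apply reverse scoring (reversed = (0+4) − raw = 4 − raw):
  item 4: 4 − 0 = 4
  item 16: 4 − 3 = 1
  item 20: 4 − 0 = 4
After reverse-coding: 3, 2, 1, 4, 4, 3, 0, 3, 1, 0, 4, 4, 0, 3, 0, 1, 2, 2, 3, 4, 3
Total = 3 + 2 + 1 + 4 + 4 + 3 + 0 + 3 + 1 + 0 + 4 + 4 + 0 + 3 + 0 + 1 + 2 + 2 + 3 + 4 + 3 = 47

47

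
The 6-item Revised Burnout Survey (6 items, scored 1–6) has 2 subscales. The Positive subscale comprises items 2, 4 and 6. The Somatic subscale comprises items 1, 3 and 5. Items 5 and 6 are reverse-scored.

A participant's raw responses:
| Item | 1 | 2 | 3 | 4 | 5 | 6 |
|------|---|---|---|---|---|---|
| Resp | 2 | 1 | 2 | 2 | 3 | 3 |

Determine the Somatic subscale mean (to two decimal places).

Somatic items: 1, 3, 5.
Of these, item 5 is reverse-scored; reversed = (1+6) − raw = 7 − raw.
  item 1: 2
  item 3: 2
  item 5: 7 − 3 = 4
Sum = 2 + 2 + 4 = 8
Mean = 8 / 3 = 2.67

2.67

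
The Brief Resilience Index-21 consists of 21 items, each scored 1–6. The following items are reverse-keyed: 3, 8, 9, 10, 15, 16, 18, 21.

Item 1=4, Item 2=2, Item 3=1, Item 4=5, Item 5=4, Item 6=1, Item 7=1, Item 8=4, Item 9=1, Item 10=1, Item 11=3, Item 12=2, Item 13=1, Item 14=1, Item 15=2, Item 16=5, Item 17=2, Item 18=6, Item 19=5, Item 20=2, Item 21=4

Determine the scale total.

65

Raw sum = 57. Reverse-keyed items: 3, 8, 9, 10, 15, 16, 18, 21; their raw sum = 24.
Each reversal replaces raw with 7 − raw, changing the total by 7 − 2·raw per item.
Total = 57 + 8·7 − 2·24 = 57 + 56 − 48 = 65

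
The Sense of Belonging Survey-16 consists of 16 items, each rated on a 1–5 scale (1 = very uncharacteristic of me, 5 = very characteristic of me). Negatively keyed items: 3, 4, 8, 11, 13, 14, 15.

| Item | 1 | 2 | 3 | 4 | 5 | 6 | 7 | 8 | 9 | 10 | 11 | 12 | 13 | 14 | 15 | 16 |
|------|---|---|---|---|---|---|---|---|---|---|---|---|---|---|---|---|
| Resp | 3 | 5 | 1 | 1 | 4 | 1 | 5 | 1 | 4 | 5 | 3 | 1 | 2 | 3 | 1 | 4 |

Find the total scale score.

Negatively keyed items use 6 − raw:
  item 3: 6 − 1 = 5
  item 4: 6 − 1 = 5
  item 8: 6 − 1 = 5
  item 11: 6 − 3 = 3
  item 13: 6 − 2 = 4
  item 14: 6 − 3 = 3
  item 15: 6 − 1 = 5
Scored responses: 3, 5, 5, 5, 4, 1, 5, 5, 4, 5, 3, 1, 4, 3, 5, 4
Total = 3 + 5 + 5 + 5 + 4 + 1 + 5 + 5 + 4 + 5 + 3 + 1 + 4 + 3 + 5 + 4 = 62

62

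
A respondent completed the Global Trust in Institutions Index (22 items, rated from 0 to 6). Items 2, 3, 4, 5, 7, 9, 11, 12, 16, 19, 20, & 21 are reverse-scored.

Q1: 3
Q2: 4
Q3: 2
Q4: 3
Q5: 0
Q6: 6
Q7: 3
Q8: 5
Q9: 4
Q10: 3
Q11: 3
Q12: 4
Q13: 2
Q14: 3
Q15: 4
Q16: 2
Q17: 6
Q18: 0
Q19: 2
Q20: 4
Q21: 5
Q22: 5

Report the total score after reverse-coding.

73

Reverse-scored items use 6 − raw:
  item 2: 6 − 4 = 2
  item 3: 6 − 2 = 4
  item 4: 6 − 3 = 3
  item 5: 6 − 0 = 6
  item 7: 6 − 3 = 3
  item 9: 6 − 4 = 2
  item 11: 6 − 3 = 3
  item 12: 6 − 4 = 2
  item 16: 6 − 2 = 4
  item 19: 6 − 2 = 4
  item 20: 6 − 4 = 2
  item 21: 6 − 5 = 1
Scored responses: 3, 2, 4, 3, 6, 6, 3, 5, 2, 3, 3, 2, 2, 3, 4, 4, 6, 0, 4, 2, 1, 5
Total = 3 + 2 + 4 + 3 + 6 + 6 + 3 + 5 + 2 + 3 + 3 + 2 + 2 + 3 + 4 + 4 + 6 + 0 + 4 + 2 + 1 + 5 = 73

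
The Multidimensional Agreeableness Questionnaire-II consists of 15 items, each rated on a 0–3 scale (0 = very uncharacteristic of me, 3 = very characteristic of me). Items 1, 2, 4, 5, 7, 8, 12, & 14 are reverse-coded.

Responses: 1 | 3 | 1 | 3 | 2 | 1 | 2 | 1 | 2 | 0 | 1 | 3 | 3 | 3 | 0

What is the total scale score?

Apply reverse scoring (reversed = (0+3) − raw = 3 − raw):
  item 1: 3 − 1 = 2
  item 2: 3 − 3 = 0
  item 4: 3 − 3 = 0
  item 5: 3 − 2 = 1
  item 7: 3 − 2 = 1
  item 8: 3 − 1 = 2
  item 12: 3 − 3 = 0
  item 14: 3 − 3 = 0
After reverse-coding: 2, 0, 1, 0, 1, 1, 1, 2, 2, 0, 1, 0, 3, 0, 0
Total = 2 + 0 + 1 + 0 + 1 + 1 + 1 + 2 + 2 + 0 + 1 + 0 + 3 + 0 + 0 = 14

14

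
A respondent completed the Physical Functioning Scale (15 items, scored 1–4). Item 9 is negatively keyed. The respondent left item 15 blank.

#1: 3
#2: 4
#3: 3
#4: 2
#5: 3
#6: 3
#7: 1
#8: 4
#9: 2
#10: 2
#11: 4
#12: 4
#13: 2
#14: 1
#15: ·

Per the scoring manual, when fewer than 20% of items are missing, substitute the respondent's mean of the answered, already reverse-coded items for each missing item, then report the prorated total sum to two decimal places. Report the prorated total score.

41.79

Reverse-coded (reverse-coded value = 5 − response):
  item 9: 5 − 2 = 3
Completed scored items (14 of 15): 3, 4, 3, 2, 3, 3, 1, 4, 3, 2, 4, 4, 2, 1; sum = 39.
Person mean = 39 / 14 ≈ 2.7857
Prorated total = (39 / 14) × 15 = 41.79 (to 2 dp)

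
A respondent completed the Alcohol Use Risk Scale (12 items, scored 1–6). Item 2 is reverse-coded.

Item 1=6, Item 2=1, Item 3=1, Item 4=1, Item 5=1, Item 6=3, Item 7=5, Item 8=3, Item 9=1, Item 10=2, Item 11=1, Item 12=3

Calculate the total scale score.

33

Raw sum = 28. Reverse-coded items: 2; their raw sum = 1.
Each reversal replaces raw with 7 − raw, changing the total by 7 − 2·raw per item.
Total = 28 + 1·7 − 2·1 = 28 + 7 − 2 = 33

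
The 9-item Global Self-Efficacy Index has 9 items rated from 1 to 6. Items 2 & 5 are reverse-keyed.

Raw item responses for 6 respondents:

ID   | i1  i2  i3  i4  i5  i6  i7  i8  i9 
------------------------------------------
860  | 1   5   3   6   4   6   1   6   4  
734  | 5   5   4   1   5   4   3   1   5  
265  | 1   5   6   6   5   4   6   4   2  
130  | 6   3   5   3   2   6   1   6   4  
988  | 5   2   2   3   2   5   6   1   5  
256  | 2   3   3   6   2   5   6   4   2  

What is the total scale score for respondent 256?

Respondent 256 raw: 2, 3, 3, 6, 2, 5, 6, 4, 2.
Reverse-coded (reverse-coded value = 7 − response):
  item 1: 2
  item 2: 7 − 3 = 4
  item 3: 3
  item 4: 6
  item 5: 7 − 2 = 5
  item 6: 5
  item 7: 6
  item 8: 4
  item 9: 2
Sum = 2 + 4 + 3 + 6 + 5 + 5 + 6 + 4 + 2 = 37

37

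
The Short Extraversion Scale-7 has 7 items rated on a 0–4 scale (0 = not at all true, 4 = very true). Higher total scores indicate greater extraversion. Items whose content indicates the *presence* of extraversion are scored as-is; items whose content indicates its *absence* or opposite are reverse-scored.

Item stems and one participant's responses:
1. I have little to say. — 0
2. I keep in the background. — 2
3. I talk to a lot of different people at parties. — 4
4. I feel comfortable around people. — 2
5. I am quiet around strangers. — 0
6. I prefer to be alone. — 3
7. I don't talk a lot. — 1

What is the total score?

Items 1, 2, 5, 6, 7 describe the absence/opposite of extraversion → reverse-score.
reverse-coded value = 4 − response.
  item 1: 4 − 0 = 4
  item 2: 4 − 2 = 2
  item 3: 4
  item 4: 2
  item 5: 4 − 0 = 4
  item 6: 4 − 3 = 1
  item 7: 4 − 1 = 3
Total = 4 + 2 + 4 + 2 + 4 + 1 + 3 = 20

20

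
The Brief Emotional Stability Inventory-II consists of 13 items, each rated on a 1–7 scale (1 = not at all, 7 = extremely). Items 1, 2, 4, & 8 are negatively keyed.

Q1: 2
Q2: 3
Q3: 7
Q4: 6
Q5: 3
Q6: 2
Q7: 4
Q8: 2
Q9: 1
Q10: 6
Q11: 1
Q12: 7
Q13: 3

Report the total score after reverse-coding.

53

Negatively keyed items use 8 − raw:
  item 1: 8 − 2 = 6
  item 2: 8 − 3 = 5
  item 4: 8 − 6 = 2
  item 8: 8 − 2 = 6
After reverse-coding: 6, 5, 7, 2, 3, 2, 4, 6, 1, 6, 1, 7, 3
Total = 6 + 5 + 7 + 2 + 3 + 2 + 4 + 6 + 1 + 6 + 1 + 7 + 3 = 53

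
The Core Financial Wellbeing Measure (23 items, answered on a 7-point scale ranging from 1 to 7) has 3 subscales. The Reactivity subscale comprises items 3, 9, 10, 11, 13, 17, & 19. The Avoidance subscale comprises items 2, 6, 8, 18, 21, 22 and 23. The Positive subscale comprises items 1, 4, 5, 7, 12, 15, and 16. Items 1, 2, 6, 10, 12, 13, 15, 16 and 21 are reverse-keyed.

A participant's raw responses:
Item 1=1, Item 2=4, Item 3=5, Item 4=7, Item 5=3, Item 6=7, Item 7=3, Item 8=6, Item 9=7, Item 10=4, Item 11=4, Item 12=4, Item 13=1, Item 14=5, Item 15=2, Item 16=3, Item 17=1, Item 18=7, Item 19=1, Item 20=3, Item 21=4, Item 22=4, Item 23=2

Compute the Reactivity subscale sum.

Reactivity items: 3, 9, 10, 11, 13, 17, 19.
Of these, items 10 and 13 are reverse-keyed; on a 1–7 scale, reversed = 8 − raw.
  item 3: 5
  item 9: 7
  item 10: 8 − 4 = 4
  item 11: 4
  item 13: 8 − 1 = 7
  item 17: 1
  item 19: 1
Sum = 5 + 7 + 4 + 4 + 7 + 1 + 1 = 29

29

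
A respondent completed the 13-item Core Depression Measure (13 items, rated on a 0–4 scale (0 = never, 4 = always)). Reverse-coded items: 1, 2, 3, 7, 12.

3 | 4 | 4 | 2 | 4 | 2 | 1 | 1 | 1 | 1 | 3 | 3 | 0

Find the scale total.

Raw sum = 29. Reverse-coded items: 1, 2, 3, 7, 12; their raw sum = 15.
Each reversal replaces raw with 4 − raw, changing the total by 4 − 2·raw per item.
Total = 29 + 5·4 − 2·15 = 29 + 20 − 30 = 19

19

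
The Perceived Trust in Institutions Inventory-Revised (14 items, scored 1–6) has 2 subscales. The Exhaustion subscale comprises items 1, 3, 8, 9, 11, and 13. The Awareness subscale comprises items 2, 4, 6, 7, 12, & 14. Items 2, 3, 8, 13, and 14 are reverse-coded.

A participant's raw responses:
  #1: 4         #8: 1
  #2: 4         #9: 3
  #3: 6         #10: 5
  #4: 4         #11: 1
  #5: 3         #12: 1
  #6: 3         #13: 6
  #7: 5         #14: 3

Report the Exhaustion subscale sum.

16

Exhaustion items: 1, 3, 8, 9, 11, 13.
Of these, items 3, 8 and 13 are reverse-coded; on a 1–6 scale, reversed = 7 − raw.
  item 1: 4
  item 3: 7 − 6 = 1
  item 8: 7 − 1 = 6
  item 9: 3
  item 11: 1
  item 13: 7 − 6 = 1
Sum = 4 + 1 + 6 + 3 + 1 + 1 = 16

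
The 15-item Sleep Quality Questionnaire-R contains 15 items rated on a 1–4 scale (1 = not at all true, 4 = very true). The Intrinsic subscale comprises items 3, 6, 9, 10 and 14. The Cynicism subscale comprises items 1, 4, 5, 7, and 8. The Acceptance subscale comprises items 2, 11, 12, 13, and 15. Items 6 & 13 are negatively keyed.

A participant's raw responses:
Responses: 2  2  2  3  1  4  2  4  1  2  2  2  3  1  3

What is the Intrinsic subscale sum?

7

Intrinsic items: 3, 6, 9, 10, 14.
Of these, item 6 is negatively keyed; on a 1–4 scale, reversed = 5 − raw.
  item 3: 2
  item 6: 5 − 4 = 1
  item 9: 1
  item 10: 2
  item 14: 1
Sum = 2 + 1 + 1 + 2 + 1 = 7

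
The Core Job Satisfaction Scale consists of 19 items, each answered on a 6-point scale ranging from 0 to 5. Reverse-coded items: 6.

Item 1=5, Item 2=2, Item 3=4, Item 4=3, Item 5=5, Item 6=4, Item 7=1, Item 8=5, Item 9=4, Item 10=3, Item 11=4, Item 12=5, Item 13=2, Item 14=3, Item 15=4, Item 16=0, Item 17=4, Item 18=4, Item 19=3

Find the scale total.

Reversing item 6 with 5 − raw:
Total = 5 + 2 + 4 + 3 + 5 + (5−4) + 1 + 5 + 4 + 3 + 4 + 5 + 2 + 3 + 4 + 0 + 4 + 4 + 3
      = 5 + 2 + 4 + 3 + 5 + 1 + 1 + 5 + 4 + 3 + 4 + 5 + 2 + 3 + 4 + 0 + 4 + 4 + 3 = 62

62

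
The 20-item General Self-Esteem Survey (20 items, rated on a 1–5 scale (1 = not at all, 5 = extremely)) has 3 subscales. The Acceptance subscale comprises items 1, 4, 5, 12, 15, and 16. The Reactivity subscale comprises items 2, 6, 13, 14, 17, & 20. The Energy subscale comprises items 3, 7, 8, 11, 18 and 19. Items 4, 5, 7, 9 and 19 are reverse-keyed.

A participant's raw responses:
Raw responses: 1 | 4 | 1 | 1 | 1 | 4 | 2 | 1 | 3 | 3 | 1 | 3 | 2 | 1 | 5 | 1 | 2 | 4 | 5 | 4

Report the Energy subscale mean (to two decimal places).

2.00

Energy items: 3, 7, 8, 11, 18, 19.
Of these, items 7 and 19 are reverse-keyed; on a 1–5 scale, reversed = 6 − raw.
  item 3: 1
  item 7: 6 − 2 = 4
  item 8: 1
  item 11: 1
  item 18: 4
  item 19: 6 − 5 = 1
Sum = 1 + 4 + 1 + 1 + 4 + 1 = 12
Mean = 12 / 6 = 2.00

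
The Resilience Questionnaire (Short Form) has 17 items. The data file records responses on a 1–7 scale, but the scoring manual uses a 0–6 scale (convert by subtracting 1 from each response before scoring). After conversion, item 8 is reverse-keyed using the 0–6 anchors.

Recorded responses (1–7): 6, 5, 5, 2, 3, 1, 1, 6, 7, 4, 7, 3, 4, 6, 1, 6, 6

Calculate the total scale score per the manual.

52

Convert to 0–6: 5, 4, 4, 1, 2, 0, 0, 5, 6, 3, 6, 2, 3, 5, 0, 5, 5
Reverse-coded (reversed = (0+6) − raw = 6 − raw):
  item 8: 6 − 5 = 1
Scored: 5, 4, 4, 1, 2, 0, 0, 1, 6, 3, 6, 2, 3, 5, 0, 5, 5
Total = 52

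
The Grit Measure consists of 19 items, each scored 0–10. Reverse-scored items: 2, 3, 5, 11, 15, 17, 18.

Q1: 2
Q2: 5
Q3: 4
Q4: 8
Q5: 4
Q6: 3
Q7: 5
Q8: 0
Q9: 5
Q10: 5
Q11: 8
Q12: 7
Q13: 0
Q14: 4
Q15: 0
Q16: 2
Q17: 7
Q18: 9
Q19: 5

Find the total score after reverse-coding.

79

Apply reverse scoring (reversed = (0+10) − raw = 10 − raw):
  item 2: 10 − 5 = 5
  item 3: 10 − 4 = 6
  item 5: 10 − 4 = 6
  item 11: 10 − 8 = 2
  item 15: 10 − 0 = 10
  item 17: 10 − 7 = 3
  item 18: 10 − 9 = 1
Scored responses: 2, 5, 6, 8, 6, 3, 5, 0, 5, 5, 2, 7, 0, 4, 10, 2, 3, 1, 5
Total = 2 + 5 + 6 + 8 + 6 + 3 + 5 + 0 + 5 + 5 + 2 + 7 + 0 + 4 + 10 + 2 + 3 + 1 + 5 = 79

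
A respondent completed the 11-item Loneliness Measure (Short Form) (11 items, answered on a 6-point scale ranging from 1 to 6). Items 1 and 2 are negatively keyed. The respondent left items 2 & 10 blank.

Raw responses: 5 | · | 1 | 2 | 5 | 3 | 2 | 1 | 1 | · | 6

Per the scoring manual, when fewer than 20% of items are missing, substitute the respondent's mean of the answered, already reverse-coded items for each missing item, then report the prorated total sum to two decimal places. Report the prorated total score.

Reverse-coded (reverse-coded value = 7 − response):
  item 1: 7 − 5 = 2
Completed scored items (9 of 11): 2, 1, 2, 5, 3, 2, 1, 1, 6; sum = 23.
Person mean = 23 / 9 ≈ 2.5556
Prorated total = (23 / 9) × 11 = 28.11 (to 2 dp)

28.11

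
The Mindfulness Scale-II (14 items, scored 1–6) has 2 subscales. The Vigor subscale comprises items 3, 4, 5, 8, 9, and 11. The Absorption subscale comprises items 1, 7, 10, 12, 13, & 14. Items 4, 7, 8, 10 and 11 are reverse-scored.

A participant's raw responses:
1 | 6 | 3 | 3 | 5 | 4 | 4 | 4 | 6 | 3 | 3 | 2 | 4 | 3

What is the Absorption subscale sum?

Absorption items: 1, 7, 10, 12, 13, 14.
Of these, items 7 and 10 are reverse-scored; on a 1–6 scale, reversed = 7 − raw.
  item 1: 1
  item 7: 7 − 4 = 3
  item 10: 7 − 3 = 4
  item 12: 2
  item 13: 4
  item 14: 3
Sum = 1 + 3 + 4 + 2 + 4 + 3 = 17

17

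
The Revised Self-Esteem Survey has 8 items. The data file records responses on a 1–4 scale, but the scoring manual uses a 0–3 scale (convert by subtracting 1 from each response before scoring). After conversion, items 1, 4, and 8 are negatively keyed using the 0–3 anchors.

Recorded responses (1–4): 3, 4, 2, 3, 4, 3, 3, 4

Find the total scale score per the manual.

13

Convert to 0–3: 2, 3, 1, 2, 3, 2, 2, 3
Reverse-coded (on a 0–3 scale, reversed = 3 − raw):
  item 1: 3 − 2 = 1
  item 4: 3 − 2 = 1
  item 8: 3 − 3 = 0
Scored: 1, 3, 1, 1, 3, 2, 2, 0
Total = 13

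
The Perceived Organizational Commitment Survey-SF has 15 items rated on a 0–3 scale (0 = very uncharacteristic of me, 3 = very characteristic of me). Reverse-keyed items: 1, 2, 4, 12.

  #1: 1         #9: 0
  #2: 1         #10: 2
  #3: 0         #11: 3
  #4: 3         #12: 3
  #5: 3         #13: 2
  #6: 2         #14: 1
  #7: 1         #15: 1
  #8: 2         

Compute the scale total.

Raw sum = 25. Reverse-keyed items: 1, 2, 4, 12; their raw sum = 8.
Each reversal replaces raw with 3 − raw, changing the total by 3 − 2·raw per item.
Total = 25 + 4·3 − 2·8 = 25 + 12 − 16 = 21

21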